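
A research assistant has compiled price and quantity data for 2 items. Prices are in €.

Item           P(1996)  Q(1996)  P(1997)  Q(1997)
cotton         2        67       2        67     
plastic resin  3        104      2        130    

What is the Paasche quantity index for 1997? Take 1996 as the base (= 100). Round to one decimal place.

115.2

Paasche quantity index uses current-period prices as weights.
ΣP(1997)·Q(1997) = 2×67 + 2×130 = 134 + 260 = 394
ΣP(1997)·Q(1996) = 2×67 + 2×104 = 134 + 208 = 342
Index = 394 / 342 × 100 = 115.2047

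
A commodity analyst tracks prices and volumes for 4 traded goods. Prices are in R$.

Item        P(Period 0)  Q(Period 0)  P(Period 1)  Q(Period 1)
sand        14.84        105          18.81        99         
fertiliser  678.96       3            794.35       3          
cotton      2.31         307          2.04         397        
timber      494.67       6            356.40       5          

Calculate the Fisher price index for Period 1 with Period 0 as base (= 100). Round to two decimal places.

98.54

Laspeyres component (base-period weights):
ΣP(Period 1)Q(Period 0) = 18.81×105 + 794.35×3 + 2.04×307 + 356.40×6 = 1975.05 + 2383.05 + 626.28 + 2138.4 = 7122.78
ΣP(Period 0)Q(Period 0) = 14.84×105 + 678.96×3 + 2.31×307 + 494.67×6 = 1558.2 + 2036.88 + 709.17 + 2968.02 = 7272.27
L = 7122.78 / 7272.27 × 100 = 97.9444
Paasche component (current-period weights):
ΣP(Period 1)Q(Period 1) = 18.81×99 + 794.35×3 + 2.04×397 + 356.40×5 = 1862.19 + 2383.05 + 809.88 + 1782 = 6837.12
ΣP(Period 0)Q(Period 1) = 14.84×99 + 678.96×3 + 2.31×397 + 494.67×5 = 1469.16 + 2036.88 + 917.07 + 2473.35 = 6896.46
P = 6837.12 / 6896.46 × 100 = 99.1396
Fisher = √(L × P) = √(97.9444 × 99.1396) = 98.5402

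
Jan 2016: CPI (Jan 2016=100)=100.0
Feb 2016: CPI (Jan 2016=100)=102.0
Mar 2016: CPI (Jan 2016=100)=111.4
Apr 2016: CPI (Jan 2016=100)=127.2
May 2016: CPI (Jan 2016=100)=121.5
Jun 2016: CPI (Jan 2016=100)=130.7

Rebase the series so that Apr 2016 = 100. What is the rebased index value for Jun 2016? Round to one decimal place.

102.8

Rebased(Jun 2016) = 130.7 / 127.2 × 100 = 102.7516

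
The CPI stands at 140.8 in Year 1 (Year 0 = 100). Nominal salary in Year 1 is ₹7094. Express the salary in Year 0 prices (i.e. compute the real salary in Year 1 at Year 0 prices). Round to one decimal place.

5038.4

Real = Nominal ÷ (Index/100) = 7094 ÷ (140.8/100)
     = 7094 ÷ 1.408 = 5038.3523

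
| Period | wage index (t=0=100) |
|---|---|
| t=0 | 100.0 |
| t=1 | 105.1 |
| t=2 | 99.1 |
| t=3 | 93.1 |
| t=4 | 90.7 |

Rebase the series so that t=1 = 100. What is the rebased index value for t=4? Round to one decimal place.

86.3

Rebased(t=4) = 90.7 / 105.1 × 100 = 86.2988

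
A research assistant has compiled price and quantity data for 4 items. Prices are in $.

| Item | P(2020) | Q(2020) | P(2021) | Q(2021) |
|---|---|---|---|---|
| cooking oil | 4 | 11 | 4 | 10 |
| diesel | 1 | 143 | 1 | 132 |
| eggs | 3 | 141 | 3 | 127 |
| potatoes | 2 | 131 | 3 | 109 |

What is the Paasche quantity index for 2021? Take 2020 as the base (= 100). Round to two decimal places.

87.74

Paasche quantity index uses current-period prices as weights.
ΣP(2021)·Q(2021) = 4×10 + 1×132 + 3×127 + 3×109 = 40 + 132 + 381 + 327 = 880
ΣP(2021)·Q(2020) = 4×11 + 1×143 + 3×141 + 3×131 = 44 + 143 + 423 + 393 = 1003
Index = 880 / 1003 × 100 = 87.7368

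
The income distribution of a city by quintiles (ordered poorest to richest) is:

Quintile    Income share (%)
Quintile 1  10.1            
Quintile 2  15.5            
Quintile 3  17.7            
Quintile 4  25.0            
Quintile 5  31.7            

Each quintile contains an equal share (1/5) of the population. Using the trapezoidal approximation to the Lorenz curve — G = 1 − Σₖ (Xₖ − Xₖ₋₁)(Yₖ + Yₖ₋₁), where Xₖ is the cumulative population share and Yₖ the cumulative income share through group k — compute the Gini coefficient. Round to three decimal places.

0.211

Cumulative income shares Yₖ: 0.1010, 0.2560, 0.4330, 0.6830, 1.0000
Σ (Xₖ−Xₖ₋₁)(Yₖ+Yₖ₋₁) = (1/5)(0.1010+0.0000) + (1/5)(0.2560+0.1010) + (1/5)(0.4330+0.2560) + (1/5)(0.6830+0.4330) + (1/5)(1.0000+0.6830)
  = 0.0202 + 0.0714 + 0.1378 + 0.2232 + 0.3366 = 0.7892
G = 1 − 0.7892 = 0.2108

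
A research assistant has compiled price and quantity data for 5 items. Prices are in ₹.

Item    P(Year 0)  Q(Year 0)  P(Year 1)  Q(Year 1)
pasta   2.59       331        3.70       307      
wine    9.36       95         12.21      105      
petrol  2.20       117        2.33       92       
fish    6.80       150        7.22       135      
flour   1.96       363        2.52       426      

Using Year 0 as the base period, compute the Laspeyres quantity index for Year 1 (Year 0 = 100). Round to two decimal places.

Laspeyres quantity index uses base-period prices as weights.
ΣP(Year 0)·Q(Year 1) = 2.59×307 + 9.36×105 + 2.20×92 + 6.80×135 + 1.96×426 = 795.13 + 982.8 + 202.4 + 918 + 834.96 = 3733.29
ΣP(Year 0)·Q(Year 0) = 2.59×331 + 9.36×95 + 2.20×117 + 6.80×150 + 1.96×363 = 857.29 + 889.2 + 257.4 + 1020 + 711.48 = 3735.37
Index = 3733.29 / 3735.37 × 100 = 99.9443

99.94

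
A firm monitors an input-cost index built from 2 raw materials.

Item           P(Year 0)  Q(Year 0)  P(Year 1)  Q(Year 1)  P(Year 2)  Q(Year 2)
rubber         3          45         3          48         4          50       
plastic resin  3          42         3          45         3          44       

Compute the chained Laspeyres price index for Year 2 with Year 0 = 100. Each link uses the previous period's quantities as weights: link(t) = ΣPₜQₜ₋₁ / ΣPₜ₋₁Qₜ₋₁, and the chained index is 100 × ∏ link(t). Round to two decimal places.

117.20

Link Year 0→Year 1:
ΣP(Year 1)Q(Year 0) = 3×45 + 3×42 = 135 + 126 = 261
ΣP(Year 0)Q(Year 0) = 3×45 + 3×42 = 135 + 126 = 261
link = 261/261 = 1.000000
Link Year 1→Year 2:
ΣP(Year 2)Q(Year 1) = 4×48 + 3×45 = 192 + 135 = 327
ΣP(Year 1)Q(Year 1) = 3×48 + 3×45 = 144 + 135 = 279
link = 327/279 = 1.172043
Chained index = 100 × 1.000000 × 1.172043 = 117.2043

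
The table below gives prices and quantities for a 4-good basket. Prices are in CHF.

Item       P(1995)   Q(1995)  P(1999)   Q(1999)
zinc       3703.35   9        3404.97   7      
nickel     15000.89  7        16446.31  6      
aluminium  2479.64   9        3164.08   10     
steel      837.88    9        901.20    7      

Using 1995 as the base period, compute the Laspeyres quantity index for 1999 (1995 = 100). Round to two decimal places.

Laspeyres quantity index uses base-period prices as weights.
ΣP(1995)·Q(1999) = 3703.35×7 + 15000.89×6 + 2479.64×10 + 837.88×7 = 25923.45 + 90005.34 + 24796.4 + 5865.16 = 146590.35
ΣP(1995)·Q(1995) = 3703.35×9 + 15000.89×7 + 2479.64×9 + 837.88×9 = 33330.15 + 105006.23 + 22316.76 + 7540.92 = 168194.06
Index = 146590.35 / 168194.06 × 100 = 87.1555

87.16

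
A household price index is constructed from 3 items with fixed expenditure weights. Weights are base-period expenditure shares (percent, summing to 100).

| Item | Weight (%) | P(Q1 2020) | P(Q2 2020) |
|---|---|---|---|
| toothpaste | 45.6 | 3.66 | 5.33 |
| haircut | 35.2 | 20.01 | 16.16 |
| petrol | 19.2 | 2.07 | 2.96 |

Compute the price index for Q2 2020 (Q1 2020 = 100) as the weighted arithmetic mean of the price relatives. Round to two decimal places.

toothpaste: 45.6 × (5.33/3.66) = 45.6 × 1.456284 = 66.4066
haircut: 35.2 × (16.16/20.01) = 35.2 × 0.807596 = 28.4274
petrol: 19.2 × (2.96/2.07) = 19.2 × 1.429952 = 27.4551
Index = Σ wᵢ·(p₁ᵢ/p₀ᵢ) = 66.4066 + 28.4274 + 27.4551 = 122.2890

122.29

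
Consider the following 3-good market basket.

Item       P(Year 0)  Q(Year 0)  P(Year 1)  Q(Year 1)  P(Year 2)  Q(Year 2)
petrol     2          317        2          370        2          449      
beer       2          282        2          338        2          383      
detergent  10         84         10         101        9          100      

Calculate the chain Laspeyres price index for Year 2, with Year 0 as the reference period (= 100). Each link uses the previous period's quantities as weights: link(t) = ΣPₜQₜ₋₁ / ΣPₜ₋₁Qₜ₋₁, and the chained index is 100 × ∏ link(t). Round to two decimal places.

95.84

Link Year 0→Year 1:
ΣP(Year 1)Q(Year 0) = 2×317 + 2×282 + 10×84 = 634 + 564 + 840 = 2038
ΣP(Year 0)Q(Year 0) = 2×317 + 2×282 + 10×84 = 634 + 564 + 840 = 2038
link = 2038/2038 = 1.000000
Link Year 1→Year 2:
ΣP(Year 2)Q(Year 1) = 2×370 + 2×338 + 9×101 = 740 + 676 + 909 = 2325
ΣP(Year 1)Q(Year 1) = 2×370 + 2×338 + 10×101 = 740 + 676 + 1010 = 2426
link = 2325/2426 = 0.958368
Chained index = 100 × 1.000000 × 0.958368 = 95.8368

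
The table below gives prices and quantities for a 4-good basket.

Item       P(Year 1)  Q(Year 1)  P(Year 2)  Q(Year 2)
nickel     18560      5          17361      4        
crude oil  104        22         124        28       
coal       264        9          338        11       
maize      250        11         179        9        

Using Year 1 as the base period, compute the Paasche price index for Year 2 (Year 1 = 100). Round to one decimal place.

Paasche price index uses current-period quantities as weights.
ΣP(Year 2)·Q(Year 2) = 17361×4 + 124×28 + 338×11 + 179×9 = 69444 + 3472 + 3718 + 1611 = 78245
ΣP(Year 1)·Q(Year 2) = 18560×4 + 104×28 + 264×11 + 250×9 = 74240 + 2912 + 2904 + 2250 = 82306
Index = 78245 / 82306 × 100 = 95.0660

95.1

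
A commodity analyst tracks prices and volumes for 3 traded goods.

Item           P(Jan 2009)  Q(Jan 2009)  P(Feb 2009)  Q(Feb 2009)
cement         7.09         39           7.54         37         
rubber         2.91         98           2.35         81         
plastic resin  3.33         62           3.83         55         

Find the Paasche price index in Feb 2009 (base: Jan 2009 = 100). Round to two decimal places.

Paasche price index uses current-period quantities as weights.
ΣP(Feb 2009)·Q(Feb 2009) = 7.54×37 + 2.35×81 + 3.83×55 = 278.98 + 190.35 + 210.65 = 679.98
ΣP(Jan 2009)·Q(Feb 2009) = 7.09×37 + 2.91×81 + 3.33×55 = 262.33 + 235.71 + 183.15 = 681.19
Index = 679.98 / 681.19 × 100 = 99.8224

99.82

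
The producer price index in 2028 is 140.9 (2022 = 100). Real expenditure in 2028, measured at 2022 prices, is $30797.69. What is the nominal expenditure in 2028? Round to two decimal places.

Nominal = Real × (Index/100) = 30797.69 × (140.9/100)
        = 30797.69 × 1.409 = 43393.9452

43393.95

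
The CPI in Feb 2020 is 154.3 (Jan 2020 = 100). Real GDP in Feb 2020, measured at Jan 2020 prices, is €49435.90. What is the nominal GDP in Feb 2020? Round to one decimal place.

76279.6

Nominal = Real × (Index/100) = 49435.90 × (154.3/100)
        = 49435.90 × 1.543 = 76279.5937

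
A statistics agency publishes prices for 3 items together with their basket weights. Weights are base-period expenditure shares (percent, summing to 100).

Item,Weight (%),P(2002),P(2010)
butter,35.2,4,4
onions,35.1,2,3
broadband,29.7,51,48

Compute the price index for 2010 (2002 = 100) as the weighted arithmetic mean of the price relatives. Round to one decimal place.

butter: 35.2 × (4/4) = 35.2 × 1.000000 = 35.2000
onions: 35.1 × (3/2) = 35.1 × 1.500000 = 52.6500
broadband: 29.7 × (48/51) = 29.7 × 0.941176 = 27.9529
Index = Σ wᵢ·(p₁ᵢ/p₀ᵢ) = 35.2000 + 52.6500 + 27.9529 = 115.8029

115.8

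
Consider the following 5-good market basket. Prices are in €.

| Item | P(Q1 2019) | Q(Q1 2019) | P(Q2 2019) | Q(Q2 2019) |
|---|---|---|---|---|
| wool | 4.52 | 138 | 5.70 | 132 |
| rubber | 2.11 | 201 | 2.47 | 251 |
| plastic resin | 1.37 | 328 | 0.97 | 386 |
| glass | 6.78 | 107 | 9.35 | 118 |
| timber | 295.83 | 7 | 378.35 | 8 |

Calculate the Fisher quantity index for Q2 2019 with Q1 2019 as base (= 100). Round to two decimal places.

Laspeyres component (base-period weights):
ΣP(Q1 2019)Q(Q2 2019) = 4.52×132 + 2.11×251 + 1.37×386 + 6.78×118 + 295.83×8 = 596.64 + 529.61 + 528.82 + 800.04 + 2366.64 = 4821.75
ΣP(Q1 2019)Q(Q1 2019) = 4.52×138 + 2.11×201 + 1.37×328 + 6.78×107 + 295.83×7 = 623.76 + 424.11 + 449.36 + 725.46 + 2070.81 = 4293.5
L = 4821.75 / 4293.5 × 100 = 112.3035
Paasche component (current-period weights):
ΣP(Q2 2019)Q(Q2 2019) = 5.70×132 + 2.47×251 + 0.97×386 + 9.35×118 + 378.35×8 = 752.4 + 619.97 + 374.42 + 1103.3 + 3026.8 = 5876.89
ΣP(Q2 2019)Q(Q1 2019) = 5.70×138 + 2.47×201 + 0.97×328 + 9.35×107 + 378.35×7 = 786.6 + 496.47 + 318.16 + 1000.45 + 2648.45 = 5250.13
P = 5876.89 / 5250.13 × 100 = 111.9380
Fisher = √(L × P) = √(112.3035 × 111.9380) = 112.1206

112.12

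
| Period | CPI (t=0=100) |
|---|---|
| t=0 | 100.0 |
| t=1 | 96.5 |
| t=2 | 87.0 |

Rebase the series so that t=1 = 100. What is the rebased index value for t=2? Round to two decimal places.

90.16

Rebased(t=2) = 87.0 / 96.5 × 100 = 90.1554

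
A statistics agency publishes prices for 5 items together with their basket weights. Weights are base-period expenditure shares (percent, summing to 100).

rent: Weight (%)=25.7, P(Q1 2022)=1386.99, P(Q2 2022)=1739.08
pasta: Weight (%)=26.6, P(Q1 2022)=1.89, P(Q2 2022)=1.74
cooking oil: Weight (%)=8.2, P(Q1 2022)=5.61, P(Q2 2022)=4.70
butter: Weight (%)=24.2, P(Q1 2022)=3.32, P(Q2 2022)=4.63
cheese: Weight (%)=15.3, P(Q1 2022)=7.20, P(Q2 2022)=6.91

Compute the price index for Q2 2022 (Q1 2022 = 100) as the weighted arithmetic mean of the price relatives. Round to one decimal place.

112.0

rent: 25.7 × (1739.08/1386.99) = 25.7 × 1.253852 = 32.2240
pasta: 26.6 × (1.74/1.89) = 26.6 × 0.920635 = 24.4889
cooking oil: 8.2 × (4.70/5.61) = 8.2 × 0.837790 = 6.8699
butter: 24.2 × (4.63/3.32) = 24.2 × 1.394578 = 33.7488
cheese: 15.3 × (6.91/7.20) = 15.3 × 0.959722 = 14.6838
Index = Σ wᵢ·(p₁ᵢ/p₀ᵢ) = 32.2240 + 24.4889 + 6.8699 + 33.7488 + 14.6838 = 112.0153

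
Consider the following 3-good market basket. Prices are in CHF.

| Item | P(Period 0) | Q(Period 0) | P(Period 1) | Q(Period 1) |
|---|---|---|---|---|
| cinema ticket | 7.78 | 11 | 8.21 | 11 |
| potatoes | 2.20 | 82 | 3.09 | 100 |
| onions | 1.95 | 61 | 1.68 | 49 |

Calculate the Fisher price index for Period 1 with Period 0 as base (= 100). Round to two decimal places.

Laspeyres component (base-period weights):
ΣP(Period 1)Q(Period 0) = 8.21×11 + 3.09×82 + 1.68×61 = 90.31 + 253.38 + 102.48 = 446.17
ΣP(Period 0)Q(Period 0) = 7.78×11 + 2.20×82 + 1.95×61 = 85.58 + 180.4 + 118.95 = 384.93
L = 446.17 / 384.93 × 100 = 115.9094
Paasche component (current-period weights):
ΣP(Period 1)Q(Period 1) = 8.21×11 + 3.09×100 + 1.68×49 = 90.31 + 309 + 82.32 = 481.63
ΣP(Period 0)Q(Period 1) = 7.78×11 + 2.20×100 + 1.95×49 = 85.58 + 220 + 95.55 = 401.13
P = 481.63 / 401.13 × 100 = 120.0683
Fisher = √(L × P) = √(115.9094 × 120.0683) = 117.9705

117.97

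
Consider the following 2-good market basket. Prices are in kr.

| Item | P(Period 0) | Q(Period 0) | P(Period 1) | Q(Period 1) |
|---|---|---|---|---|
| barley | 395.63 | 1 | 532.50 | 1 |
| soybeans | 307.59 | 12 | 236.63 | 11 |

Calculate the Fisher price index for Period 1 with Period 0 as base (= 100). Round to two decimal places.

Laspeyres component (base-period weights):
ΣP(Period 1)Q(Period 0) = 532.50×1 + 236.63×12 = 532.5 + 2839.56 = 3372.06
ΣP(Period 0)Q(Period 0) = 395.63×1 + 307.59×12 = 395.63 + 3691.08 = 4086.71
L = 3372.06 / 4086.71 × 100 = 82.5128
Paasche component (current-period weights):
ΣP(Period 1)Q(Period 1) = 532.50×1 + 236.63×11 = 532.5 + 2602.93 = 3135.43
ΣP(Period 0)Q(Period 1) = 395.63×1 + 307.59×11 = 395.63 + 3383.49 = 3779.12
P = 3135.43 / 3779.12 × 100 = 82.9672
Fisher = √(L × P) = √(82.5128 × 82.9672) = 82.7397

82.74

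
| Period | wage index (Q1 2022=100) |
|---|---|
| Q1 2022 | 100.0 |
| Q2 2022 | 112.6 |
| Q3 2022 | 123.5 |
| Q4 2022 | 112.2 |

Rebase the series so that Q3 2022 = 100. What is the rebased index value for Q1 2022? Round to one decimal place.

81.0

Rebased(Q1 2022) = 100.0 / 123.5 × 100 = 80.9717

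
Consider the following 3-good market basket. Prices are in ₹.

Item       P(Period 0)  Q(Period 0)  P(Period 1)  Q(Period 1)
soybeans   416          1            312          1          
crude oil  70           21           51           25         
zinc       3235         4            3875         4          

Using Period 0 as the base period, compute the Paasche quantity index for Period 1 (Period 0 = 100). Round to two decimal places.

101.21

Paasche quantity index uses current-period prices as weights.
ΣP(Period 1)·Q(Period 1) = 312×1 + 51×25 + 3875×4 = 312 + 1275 + 15500 = 17087
ΣP(Period 1)·Q(Period 0) = 312×1 + 51×21 + 3875×4 = 312 + 1071 + 15500 = 16883
Index = 17087 / 16883 × 100 = 101.2083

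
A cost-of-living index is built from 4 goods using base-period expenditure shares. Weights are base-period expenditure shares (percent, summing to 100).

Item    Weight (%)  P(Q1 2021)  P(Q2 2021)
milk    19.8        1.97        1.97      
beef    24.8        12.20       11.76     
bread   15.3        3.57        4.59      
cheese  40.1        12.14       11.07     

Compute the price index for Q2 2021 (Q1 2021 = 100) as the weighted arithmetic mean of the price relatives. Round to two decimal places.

milk: 19.8 × (1.97/1.97) = 19.8 × 1.000000 = 19.8000
beef: 24.8 × (11.76/12.20) = 24.8 × 0.963934 = 23.9056
bread: 15.3 × (4.59/3.57) = 15.3 × 1.285714 = 19.6714
cheese: 40.1 × (11.07/12.14) = 40.1 × 0.911862 = 36.5657
Index = Σ wᵢ·(p₁ᵢ/p₀ᵢ) = 19.8000 + 23.9056 + 19.6714 + 36.5657 = 99.9427

99.94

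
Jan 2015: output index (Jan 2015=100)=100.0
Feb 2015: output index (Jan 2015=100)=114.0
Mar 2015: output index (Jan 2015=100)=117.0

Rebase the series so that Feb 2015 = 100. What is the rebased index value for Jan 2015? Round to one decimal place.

87.7

Rebased(Jan 2015) = 100.0 / 114.0 × 100 = 87.7193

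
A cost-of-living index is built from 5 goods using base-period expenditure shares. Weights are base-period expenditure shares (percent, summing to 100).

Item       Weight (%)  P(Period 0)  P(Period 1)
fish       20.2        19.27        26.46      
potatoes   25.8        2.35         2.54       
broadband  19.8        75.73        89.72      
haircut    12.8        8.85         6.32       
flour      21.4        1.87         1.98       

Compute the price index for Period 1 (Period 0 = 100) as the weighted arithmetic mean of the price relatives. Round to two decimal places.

110.88

fish: 20.2 × (26.46/19.27) = 20.2 × 1.373119 = 27.7370
potatoes: 25.8 × (2.54/2.35) = 25.8 × 1.080851 = 27.8860
broadband: 19.8 × (89.72/75.73) = 19.8 × 1.184735 = 23.4578
haircut: 12.8 × (6.32/8.85) = 12.8 × 0.714124 = 9.1408
flour: 21.4 × (1.98/1.87) = 21.4 × 1.058824 = 22.6588
Index = Σ wᵢ·(p₁ᵢ/p₀ᵢ) = 27.7370 + 27.8860 + 23.4578 + 9.1408 + 22.6588 = 110.8803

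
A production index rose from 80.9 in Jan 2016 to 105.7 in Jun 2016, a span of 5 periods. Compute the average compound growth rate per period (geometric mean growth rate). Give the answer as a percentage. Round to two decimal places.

5.49%

Growth factor = (105.7/80.9)^(1/5) = (1.306551)^(1/5) = 1.054934
Growth rate = 1.054934 − 1 = 0.054934 = 5.4934%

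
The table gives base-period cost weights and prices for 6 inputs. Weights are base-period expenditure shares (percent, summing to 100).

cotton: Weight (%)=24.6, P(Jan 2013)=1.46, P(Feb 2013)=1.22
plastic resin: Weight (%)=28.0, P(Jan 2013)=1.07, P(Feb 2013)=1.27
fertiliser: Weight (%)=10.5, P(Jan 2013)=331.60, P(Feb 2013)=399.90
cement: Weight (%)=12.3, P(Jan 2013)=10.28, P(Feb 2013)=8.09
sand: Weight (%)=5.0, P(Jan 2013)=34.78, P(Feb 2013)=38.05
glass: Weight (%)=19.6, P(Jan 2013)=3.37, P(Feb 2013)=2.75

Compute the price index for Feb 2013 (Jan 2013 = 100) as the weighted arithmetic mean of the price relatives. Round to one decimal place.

cotton: 24.6 × (1.22/1.46) = 24.6 × 0.835616 = 20.5562
plastic resin: 28.0 × (1.27/1.07) = 28.0 × 1.186916 = 33.2336
fertiliser: 10.5 × (399.90/331.60) = 10.5 × 1.205971 = 12.6627
cement: 12.3 × (8.09/10.28) = 12.3 × 0.786965 = 9.6797
sand: 5.0 × (38.05/34.78) = 5.0 × 1.094020 = 5.4701
glass: 19.6 × (2.75/3.37) = 19.6 × 0.816024 = 15.9941
Index = Σ wᵢ·(p₁ᵢ/p₀ᵢ) = 20.5562 + 33.2336 + 12.6627 + 9.6797 + 5.4701 + 15.9941 = 97.5963

97.6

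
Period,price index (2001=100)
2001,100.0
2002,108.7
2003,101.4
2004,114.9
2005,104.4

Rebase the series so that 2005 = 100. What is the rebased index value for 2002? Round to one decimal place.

Rebased(2002) = 108.7 / 104.4 × 100 = 104.1188

104.1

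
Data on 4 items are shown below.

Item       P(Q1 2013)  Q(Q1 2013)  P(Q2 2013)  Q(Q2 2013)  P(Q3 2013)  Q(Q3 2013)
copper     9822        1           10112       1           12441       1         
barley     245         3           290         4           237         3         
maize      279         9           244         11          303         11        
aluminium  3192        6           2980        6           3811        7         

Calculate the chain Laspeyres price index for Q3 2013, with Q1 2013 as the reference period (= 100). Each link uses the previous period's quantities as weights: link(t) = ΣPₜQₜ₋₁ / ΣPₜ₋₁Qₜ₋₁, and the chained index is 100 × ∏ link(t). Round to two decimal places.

Link Q1 2013→Q2 2013:
ΣP(Q2 2013)Q(Q1 2013) = 10112×1 + 290×3 + 244×9 + 2980×6 = 10112 + 870 + 2196 + 17880 = 31058
ΣP(Q1 2013)Q(Q1 2013) = 9822×1 + 245×3 + 279×9 + 3192×6 = 9822 + 735 + 2511 + 19152 = 32220
link = 31058/32220 = 0.963935
Link Q2 2013→Q3 2013:
ΣP(Q3 2013)Q(Q2 2013) = 12441×1 + 237×4 + 303×11 + 3811×6 = 12441 + 948 + 3333 + 22866 = 39588
ΣP(Q2 2013)Q(Q2 2013) = 10112×1 + 290×4 + 244×11 + 2980×6 = 10112 + 1160 + 2684 + 17880 = 31836
link = 39588/31836 = 1.243498
Chained index = 100 × 0.963935 × 1.243498 = 119.8652

119.87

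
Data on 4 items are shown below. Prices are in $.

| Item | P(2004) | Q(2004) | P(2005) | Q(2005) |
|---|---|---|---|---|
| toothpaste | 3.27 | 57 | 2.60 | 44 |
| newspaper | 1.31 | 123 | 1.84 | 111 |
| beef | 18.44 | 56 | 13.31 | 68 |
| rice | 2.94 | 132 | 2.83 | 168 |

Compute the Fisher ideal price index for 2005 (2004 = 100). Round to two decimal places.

Laspeyres component (base-period weights):
ΣP(2005)Q(2004) = 2.60×57 + 1.84×123 + 13.31×56 + 2.83×132 = 148.2 + 226.32 + 745.36 + 373.56 = 1493.44
ΣP(2004)Q(2004) = 3.27×57 + 1.31×123 + 18.44×56 + 2.94×132 = 186.39 + 161.13 + 1032.64 + 388.08 = 1768.24
L = 1493.44 / 1768.24 × 100 = 84.4591
Paasche component (current-period weights):
ΣP(2005)Q(2005) = 2.60×44 + 1.84×111 + 13.31×68 + 2.83×168 = 114.4 + 204.24 + 905.08 + 475.44 = 1699.16
ΣP(2004)Q(2005) = 3.27×44 + 1.31×111 + 18.44×68 + 2.94×168 = 143.88 + 145.41 + 1253.92 + 493.92 = 2037.13
P = 1699.16 / 2037.13 × 100 = 83.4095
Fisher = √(L × P) = √(84.4591 × 83.4095) = 83.9327

83.93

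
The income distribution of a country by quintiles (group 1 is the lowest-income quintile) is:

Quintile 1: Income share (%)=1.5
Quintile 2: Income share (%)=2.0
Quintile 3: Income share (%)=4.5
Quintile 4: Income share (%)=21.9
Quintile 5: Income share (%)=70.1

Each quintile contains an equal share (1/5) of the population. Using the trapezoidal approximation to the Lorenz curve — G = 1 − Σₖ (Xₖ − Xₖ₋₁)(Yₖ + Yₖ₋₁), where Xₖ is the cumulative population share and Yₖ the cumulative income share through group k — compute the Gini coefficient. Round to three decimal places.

Cumulative income shares Yₖ: 0.0150, 0.0350, 0.0800, 0.2990, 1.0000
Σ (Xₖ−Xₖ₋₁)(Yₖ+Yₖ₋₁) = (1/5)(0.0150+0.0000) + (1/5)(0.0350+0.0150) + (1/5)(0.0800+0.0350) + (1/5)(0.2990+0.0800) + (1/5)(1.0000+0.2990)
  = 0.0030 + 0.0100 + 0.0230 + 0.0758 + 0.2598 = 0.3716
G = 1 − 0.3716 = 0.6284

0.628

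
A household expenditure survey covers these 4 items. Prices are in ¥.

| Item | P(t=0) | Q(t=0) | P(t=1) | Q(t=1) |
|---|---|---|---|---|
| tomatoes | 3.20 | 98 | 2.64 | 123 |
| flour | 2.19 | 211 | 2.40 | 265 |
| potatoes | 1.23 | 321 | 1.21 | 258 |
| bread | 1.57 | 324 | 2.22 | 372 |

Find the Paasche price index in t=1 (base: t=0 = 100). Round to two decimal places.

111.91

Paasche price index uses current-period quantities as weights.
ΣP(t=1)·Q(t=1) = 2.64×123 + 2.40×265 + 1.21×258 + 2.22×372 = 324.72 + 636 + 312.18 + 825.84 = 2098.74
ΣP(t=0)·Q(t=1) = 3.20×123 + 2.19×265 + 1.23×258 + 1.57×372 = 393.6 + 580.35 + 317.34 + 584.04 = 1875.33
Index = 2098.74 / 1875.33 × 100 = 111.9131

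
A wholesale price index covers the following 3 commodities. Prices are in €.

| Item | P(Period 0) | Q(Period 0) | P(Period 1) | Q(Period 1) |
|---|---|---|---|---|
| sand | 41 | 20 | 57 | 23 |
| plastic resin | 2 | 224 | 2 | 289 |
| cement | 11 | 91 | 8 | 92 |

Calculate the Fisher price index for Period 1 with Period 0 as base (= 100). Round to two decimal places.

102.85

Laspeyres component (base-period weights):
ΣP(Period 1)Q(Period 0) = 57×20 + 2×224 + 8×91 = 1140 + 448 + 728 = 2316
ΣP(Period 0)Q(Period 0) = 41×20 + 2×224 + 11×91 = 820 + 448 + 1001 = 2269
L = 2316 / 2269 × 100 = 102.0714
Paasche component (current-period weights):
ΣP(Period 1)Q(Period 1) = 57×23 + 2×289 + 8×92 = 1311 + 578 + 736 = 2625
ΣP(Period 0)Q(Period 1) = 41×23 + 2×289 + 11×92 = 943 + 578 + 1012 = 2533
P = 2625 / 2533 × 100 = 103.6321
Fisher = √(L × P) = √(102.0714 × 103.6321) = 102.8488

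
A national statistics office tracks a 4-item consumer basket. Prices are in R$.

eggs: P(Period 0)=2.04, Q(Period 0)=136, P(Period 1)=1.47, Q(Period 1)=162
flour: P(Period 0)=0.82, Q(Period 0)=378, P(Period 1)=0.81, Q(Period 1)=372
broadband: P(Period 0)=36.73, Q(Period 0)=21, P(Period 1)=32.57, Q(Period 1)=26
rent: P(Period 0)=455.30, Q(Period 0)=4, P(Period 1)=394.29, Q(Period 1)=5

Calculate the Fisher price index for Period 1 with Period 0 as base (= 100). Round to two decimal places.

Laspeyres component (base-period weights):
ΣP(Period 1)Q(Period 0) = 1.47×136 + 0.81×378 + 32.57×21 + 394.29×4 = 199.92 + 306.18 + 683.97 + 1577.16 = 2767.23
ΣP(Period 0)Q(Period 0) = 2.04×136 + 0.82×378 + 36.73×21 + 455.30×4 = 277.44 + 309.96 + 771.33 + 1821.2 = 3179.93
L = 2767.23 / 3179.93 × 100 = 87.0217
Paasche component (current-period weights):
ΣP(Period 1)Q(Period 1) = 1.47×162 + 0.81×372 + 32.57×26 + 394.29×5 = 238.14 + 301.32 + 846.82 + 1971.45 = 3357.73
ΣP(Period 0)Q(Period 1) = 2.04×162 + 0.82×372 + 36.73×26 + 455.30×5 = 330.48 + 305.04 + 954.98 + 2276.5 = 3867
P = 3357.73 / 3867 × 100 = 86.8304
Fisher = √(L × P) = √(87.0217 × 86.8304) = 86.9260

86.93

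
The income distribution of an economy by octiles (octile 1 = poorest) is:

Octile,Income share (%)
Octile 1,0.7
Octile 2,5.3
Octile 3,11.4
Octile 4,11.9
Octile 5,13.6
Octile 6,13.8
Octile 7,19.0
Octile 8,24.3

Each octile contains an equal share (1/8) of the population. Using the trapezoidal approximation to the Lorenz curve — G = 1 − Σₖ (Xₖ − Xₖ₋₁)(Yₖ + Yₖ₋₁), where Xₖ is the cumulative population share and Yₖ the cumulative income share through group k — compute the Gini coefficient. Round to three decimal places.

Cumulative income shares Yₖ: 0.0070, 0.0600, 0.1740, 0.2930, 0.4290, 0.5670, 0.7570, 1.0000
Σ (Xₖ−Xₖ₋₁)(Yₖ+Yₖ₋₁) = (1/8)(0.0070+0.0000) + (1/8)(0.0600+0.0070) + (1/8)(0.1740+0.0600) + (1/8)(0.2930+0.1740) + (1/8)(0.4290+0.2930) + (1/8)(0.5670+0.4290) + (1/8)(0.7570+0.5670) + (1/8)(1.0000+0.7570)
  = 0.0009 + 0.0084 + 0.0292 + 0.0584 + 0.0902 + 0.1245 + 0.1655 + 0.2196 = 0.6967
G = 1 − 0.6967 = 0.3033

0.303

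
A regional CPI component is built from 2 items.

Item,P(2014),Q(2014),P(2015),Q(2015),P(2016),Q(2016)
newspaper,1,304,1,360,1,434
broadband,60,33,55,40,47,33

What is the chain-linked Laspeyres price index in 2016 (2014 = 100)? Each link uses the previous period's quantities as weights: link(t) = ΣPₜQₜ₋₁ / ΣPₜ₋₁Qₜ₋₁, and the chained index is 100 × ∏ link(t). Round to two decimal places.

81.18

Link 2014→2015:
ΣP(2015)Q(2014) = 1×304 + 55×33 = 304 + 1815 = 2119
ΣP(2014)Q(2014) = 1×304 + 60×33 = 304 + 1980 = 2284
link = 2119/2284 = 0.927758
Link 2015→2016:
ΣP(2016)Q(2015) = 1×360 + 47×40 = 360 + 1880 = 2240
ΣP(2015)Q(2015) = 1×360 + 55×40 = 360 + 2200 = 2560
link = 2240/2560 = 0.875000
Chained index = 100 × 0.927758 × 0.875000 = 81.1789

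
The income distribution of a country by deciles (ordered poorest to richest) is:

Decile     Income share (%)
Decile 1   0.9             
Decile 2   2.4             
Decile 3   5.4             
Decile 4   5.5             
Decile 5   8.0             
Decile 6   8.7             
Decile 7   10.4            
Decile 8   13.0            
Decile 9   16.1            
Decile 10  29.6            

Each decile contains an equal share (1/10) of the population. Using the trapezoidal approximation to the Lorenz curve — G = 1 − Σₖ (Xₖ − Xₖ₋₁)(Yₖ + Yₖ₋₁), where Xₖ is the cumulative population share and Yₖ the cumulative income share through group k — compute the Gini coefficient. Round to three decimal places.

0.408

Cumulative income shares Yₖ: 0.0090, 0.0330, 0.0870, 0.1420, 0.2220, 0.3090, 0.4130, 0.5430, 0.7040, 1.0000
Σ (Xₖ−Xₖ₋₁)(Yₖ+Yₖ₋₁) = (1/10)(0.0090+0.0000) + (1/10)(0.0330+0.0090) + (1/10)(0.0870+0.0330) + (1/10)(0.1420+0.0870) + (1/10)(0.2220+0.1420) + (1/10)(0.3090+0.2220) + (1/10)(0.4130+0.3090) + (1/10)(0.5430+0.4130) + (1/10)(0.7040+0.5430) + (1/10)(1.0000+0.7040)
  = 0.0009 + 0.0042 + 0.0120 + 0.0229 + 0.0364 + 0.0531 + 0.0722 + 0.0956 + 0.1247 + 0.1704 = 0.5924
G = 1 − 0.5924 = 0.4076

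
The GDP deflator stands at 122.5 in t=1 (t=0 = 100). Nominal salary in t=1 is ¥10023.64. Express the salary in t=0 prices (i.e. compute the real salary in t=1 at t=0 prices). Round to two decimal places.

8182.56

Real = Nominal ÷ (Index/100) = 10023.64 ÷ (122.5/100)
     = 10023.64 ÷ 1.225 = 8182.5633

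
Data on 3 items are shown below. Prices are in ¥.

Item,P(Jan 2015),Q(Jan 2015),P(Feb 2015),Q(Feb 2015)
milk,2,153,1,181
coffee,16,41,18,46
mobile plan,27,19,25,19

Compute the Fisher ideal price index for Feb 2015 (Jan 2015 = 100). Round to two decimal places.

Laspeyres component (base-period weights):
ΣP(Feb 2015)Q(Jan 2015) = 1×153 + 18×41 + 25×19 = 153 + 738 + 475 = 1366
ΣP(Jan 2015)Q(Jan 2015) = 2×153 + 16×41 + 27×19 = 306 + 656 + 513 = 1475
L = 1366 / 1475 × 100 = 92.6102
Paasche component (current-period weights):
ΣP(Feb 2015)Q(Feb 2015) = 1×181 + 18×46 + 25×19 = 181 + 828 + 475 = 1484
ΣP(Jan 2015)Q(Feb 2015) = 2×181 + 16×46 + 27×19 = 362 + 736 + 513 = 1611
P = 1484 / 1611 × 100 = 92.1167
Fisher = √(L × P) = √(92.6102 × 92.1167) = 92.3631

92.36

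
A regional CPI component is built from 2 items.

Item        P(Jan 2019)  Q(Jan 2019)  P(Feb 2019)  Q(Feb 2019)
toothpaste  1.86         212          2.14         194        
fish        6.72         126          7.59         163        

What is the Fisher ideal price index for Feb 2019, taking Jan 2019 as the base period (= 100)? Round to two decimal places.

113.54

Laspeyres component (base-period weights):
ΣP(Feb 2019)Q(Jan 2019) = 2.14×212 + 7.59×126 = 453.68 + 956.34 = 1410.02
ΣP(Jan 2019)Q(Jan 2019) = 1.86×212 + 6.72×126 = 394.32 + 846.72 = 1241.04
L = 1410.02 / 1241.04 × 100 = 113.6160
Paasche component (current-period weights):
ΣP(Feb 2019)Q(Feb 2019) = 2.14×194 + 7.59×163 = 415.16 + 1237.17 = 1652.33
ΣP(Jan 2019)Q(Feb 2019) = 1.86×194 + 6.72×163 = 360.84 + 1095.36 = 1456.2
P = 1652.33 / 1456.2 × 100 = 113.4686
Fisher = √(L × P) = √(113.6160 × 113.4686) = 113.5423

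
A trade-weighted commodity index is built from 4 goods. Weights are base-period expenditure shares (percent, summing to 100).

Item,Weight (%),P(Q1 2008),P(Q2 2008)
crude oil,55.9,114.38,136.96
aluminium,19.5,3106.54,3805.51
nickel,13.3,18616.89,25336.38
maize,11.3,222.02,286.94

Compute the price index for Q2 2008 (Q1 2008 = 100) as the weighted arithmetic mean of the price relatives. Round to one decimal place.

crude oil: 55.9 × (136.96/114.38) = 55.9 × 1.197412 = 66.9353
aluminium: 19.5 × (3805.51/3106.54) = 19.5 × 1.225000 = 23.8875
nickel: 13.3 × (25336.38/18616.89) = 13.3 × 1.360935 = 18.1004
maize: 11.3 × (286.94/222.02) = 11.3 × 1.292406 = 14.6042
Index = Σ wᵢ·(p₁ᵢ/p₀ᵢ) = 66.9353 + 23.8875 + 18.1004 + 14.6042 = 123.5275

123.5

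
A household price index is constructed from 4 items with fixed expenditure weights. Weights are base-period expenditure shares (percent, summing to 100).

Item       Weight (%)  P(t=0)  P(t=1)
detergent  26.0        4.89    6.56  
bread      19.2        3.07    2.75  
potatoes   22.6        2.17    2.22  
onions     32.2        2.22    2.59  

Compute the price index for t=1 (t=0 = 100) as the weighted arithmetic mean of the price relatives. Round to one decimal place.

detergent: 26.0 × (6.56/4.89) = 26.0 × 1.341513 = 34.8793
bread: 19.2 × (2.75/3.07) = 19.2 × 0.895765 = 17.1987
potatoes: 22.6 × (2.22/2.17) = 22.6 × 1.023041 = 23.1207
onions: 32.2 × (2.59/2.22) = 32.2 × 1.166667 = 37.5667
Index = Σ wᵢ·(p₁ᵢ/p₀ᵢ) = 34.8793 + 17.1987 + 23.1207 + 37.5667 = 112.7654

112.8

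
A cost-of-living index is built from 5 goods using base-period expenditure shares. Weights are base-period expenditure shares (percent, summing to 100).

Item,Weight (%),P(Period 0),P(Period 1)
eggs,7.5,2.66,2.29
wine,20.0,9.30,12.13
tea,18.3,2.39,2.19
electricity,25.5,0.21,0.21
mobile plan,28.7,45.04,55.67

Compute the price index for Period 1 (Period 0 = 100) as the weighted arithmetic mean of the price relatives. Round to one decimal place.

110.3

eggs: 7.5 × (2.29/2.66) = 7.5 × 0.860902 = 6.4568
wine: 20.0 × (12.13/9.30) = 20.0 × 1.304301 = 26.0860
tea: 18.3 × (2.19/2.39) = 18.3 × 0.916318 = 16.7686
electricity: 25.5 × (0.21/0.21) = 25.5 × 1.000000 = 25.5000
mobile plan: 28.7 × (55.67/45.04) = 28.7 × 1.236012 = 35.4736
Index = Σ wᵢ·(p₁ᵢ/p₀ᵢ) = 6.4568 + 26.0860 + 16.7686 + 25.5000 + 35.4736 = 110.2850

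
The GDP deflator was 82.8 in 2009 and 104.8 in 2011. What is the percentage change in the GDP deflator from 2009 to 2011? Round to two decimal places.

26.57%

Change = (104.8 − 82.8) / 82.8 × 100
       = 22.0 / 82.8 × 100 = 26.5700%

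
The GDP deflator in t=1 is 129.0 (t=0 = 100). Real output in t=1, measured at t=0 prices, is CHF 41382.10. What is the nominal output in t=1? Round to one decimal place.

Nominal = Real × (Index/100) = 41382.10 × (129.0/100)
        = 41382.10 × 1.290 = 53382.9090

53382.9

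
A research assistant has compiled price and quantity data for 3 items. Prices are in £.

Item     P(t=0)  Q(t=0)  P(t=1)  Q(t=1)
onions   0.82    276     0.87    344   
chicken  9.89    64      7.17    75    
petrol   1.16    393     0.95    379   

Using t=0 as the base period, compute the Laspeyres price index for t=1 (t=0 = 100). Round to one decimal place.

81.5

Laspeyres price index uses base-period quantities as weights.
ΣP(t=1)·Q(t=0) = 0.87×276 + 7.17×64 + 0.95×393 = 240.12 + 458.88 + 373.35 = 1072.35
ΣP(t=0)·Q(t=0) = 0.82×276 + 9.89×64 + 1.16×393 = 226.32 + 632.96 + 455.88 = 1315.16
Index = 1072.35 / 1315.16 × 100 = 81.5376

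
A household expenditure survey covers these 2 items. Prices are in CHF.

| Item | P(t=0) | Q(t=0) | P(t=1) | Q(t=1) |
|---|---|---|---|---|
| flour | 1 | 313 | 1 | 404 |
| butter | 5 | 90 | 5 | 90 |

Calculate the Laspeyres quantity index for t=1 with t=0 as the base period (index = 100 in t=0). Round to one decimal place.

111.9

Laspeyres quantity index uses base-period prices as weights.
ΣP(t=0)·Q(t=1) = 1×404 + 5×90 = 404 + 450 = 854
ΣP(t=0)·Q(t=0) = 1×313 + 5×90 = 313 + 450 = 763
Index = 854 / 763 × 100 = 111.9266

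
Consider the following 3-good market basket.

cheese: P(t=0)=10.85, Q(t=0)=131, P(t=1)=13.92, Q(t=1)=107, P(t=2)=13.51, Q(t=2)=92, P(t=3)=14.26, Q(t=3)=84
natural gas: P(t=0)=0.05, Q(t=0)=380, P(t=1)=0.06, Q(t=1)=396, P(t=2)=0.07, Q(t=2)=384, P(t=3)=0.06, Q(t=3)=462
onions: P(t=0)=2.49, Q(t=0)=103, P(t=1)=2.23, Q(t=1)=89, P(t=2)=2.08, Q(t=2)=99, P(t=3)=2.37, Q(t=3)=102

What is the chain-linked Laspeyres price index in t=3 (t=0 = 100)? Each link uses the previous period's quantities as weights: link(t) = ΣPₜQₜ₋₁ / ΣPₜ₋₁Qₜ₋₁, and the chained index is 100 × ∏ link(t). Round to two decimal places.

126.08

Link t=0→t=1:
ΣP(t=1)Q(t=0) = 13.92×131 + 0.06×380 + 2.23×103 = 1823.52 + 22.8 + 229.69 = 2076.01
ΣP(t=0)Q(t=0) = 10.85×131 + 0.05×380 + 2.49×103 = 1421.35 + 19 + 256.47 = 1696.82
link = 2076.01/1696.82 = 1.223471
Link t=1→t=2:
ΣP(t=2)Q(t=1) = 13.51×107 + 0.07×396 + 2.08×89 = 1445.57 + 27.72 + 185.12 = 1658.41
ΣP(t=1)Q(t=1) = 13.92×107 + 0.06×396 + 2.23×89 = 1489.44 + 23.76 + 198.47 = 1711.67
link = 1658.41/1711.67 = 0.968884
Link t=2→t=3:
ΣP(t=3)Q(t=2) = 14.26×92 + 0.06×384 + 2.37×99 = 1311.92 + 23.04 + 234.63 = 1569.59
ΣP(t=2)Q(t=2) = 13.51×92 + 0.07×384 + 2.08×99 = 1242.92 + 26.88 + 205.92 = 1475.72
link = 1569.59/1475.72 = 1.063610
Chained index = 100 × 1.223471 × 0.968884 × 1.063610 = 126.0805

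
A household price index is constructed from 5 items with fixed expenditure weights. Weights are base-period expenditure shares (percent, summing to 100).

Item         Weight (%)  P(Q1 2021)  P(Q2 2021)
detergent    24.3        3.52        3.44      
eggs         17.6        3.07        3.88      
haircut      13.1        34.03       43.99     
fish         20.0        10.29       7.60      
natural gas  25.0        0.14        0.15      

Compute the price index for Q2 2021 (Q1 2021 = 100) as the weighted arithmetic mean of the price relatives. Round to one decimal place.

detergent: 24.3 × (3.44/3.52) = 24.3 × 0.977273 = 23.7477
eggs: 17.6 × (3.88/3.07) = 17.6 × 1.263844 = 22.2436
haircut: 13.1 × (43.99/34.03) = 13.1 × 1.292683 = 16.9341
fish: 20.0 × (7.60/10.29) = 20.0 × 0.738581 = 14.7716
natural gas: 25.0 × (0.15/0.14) = 25.0 × 1.071429 = 26.7857
Index = Σ wᵢ·(p₁ᵢ/p₀ᵢ) = 23.7477 + 22.2436 + 16.9341 + 14.7716 + 26.7857 = 104.4829

104.5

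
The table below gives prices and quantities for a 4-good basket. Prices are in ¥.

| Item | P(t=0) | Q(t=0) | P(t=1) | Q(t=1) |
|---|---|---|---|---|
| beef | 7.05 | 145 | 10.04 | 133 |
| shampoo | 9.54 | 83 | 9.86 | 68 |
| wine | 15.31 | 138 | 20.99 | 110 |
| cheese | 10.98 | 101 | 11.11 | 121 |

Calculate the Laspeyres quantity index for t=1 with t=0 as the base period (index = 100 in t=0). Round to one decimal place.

Laspeyres quantity index uses base-period prices as weights.
ΣP(t=0)·Q(t=1) = 7.05×133 + 9.54×68 + 15.31×110 + 10.98×121 = 937.65 + 648.72 + 1684.1 + 1328.58 = 4599.05
ΣP(t=0)·Q(t=0) = 7.05×145 + 9.54×83 + 15.31×138 + 10.98×101 = 1022.25 + 791.82 + 2112.78 + 1108.98 = 5035.83
Index = 4599.05 / 5035.83 × 100 = 91.3266

91.3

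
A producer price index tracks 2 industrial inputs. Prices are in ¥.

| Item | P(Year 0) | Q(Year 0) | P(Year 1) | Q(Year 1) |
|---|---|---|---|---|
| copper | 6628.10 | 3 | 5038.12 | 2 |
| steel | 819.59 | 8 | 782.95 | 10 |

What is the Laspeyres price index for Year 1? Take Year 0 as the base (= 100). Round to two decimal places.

80.85

Laspeyres price index uses base-period quantities as weights.
ΣP(Year 1)·Q(Year 0) = 5038.12×3 + 782.95×8 = 15114.36 + 6263.6 = 21377.96
ΣP(Year 0)·Q(Year 0) = 6628.10×3 + 819.59×8 = 19884.3 + 6556.72 = 26441.02
Index = 21377.96 / 26441.02 × 100 = 80.8515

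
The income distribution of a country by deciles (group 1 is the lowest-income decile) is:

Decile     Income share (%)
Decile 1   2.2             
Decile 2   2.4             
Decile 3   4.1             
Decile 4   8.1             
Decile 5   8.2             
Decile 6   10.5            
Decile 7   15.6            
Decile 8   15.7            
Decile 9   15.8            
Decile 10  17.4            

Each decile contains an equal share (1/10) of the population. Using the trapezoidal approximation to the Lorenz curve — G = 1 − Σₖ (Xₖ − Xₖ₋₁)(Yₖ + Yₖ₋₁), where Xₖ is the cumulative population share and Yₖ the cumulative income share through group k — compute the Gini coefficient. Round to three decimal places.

0.313

Cumulative income shares Yₖ: 0.0220, 0.0460, 0.0870, 0.1680, 0.2500, 0.3550, 0.5110, 0.6680, 0.8260, 1.0000
Σ (Xₖ−Xₖ₋₁)(Yₖ+Yₖ₋₁) = (1/10)(0.0220+0.0000) + (1/10)(0.0460+0.0220) + (1/10)(0.0870+0.0460) + (1/10)(0.1680+0.0870) + (1/10)(0.2500+0.1680) + (1/10)(0.3550+0.2500) + (1/10)(0.5110+0.3550) + (1/10)(0.6680+0.5110) + (1/10)(0.8260+0.6680) + (1/10)(1.0000+0.8260)
  = 0.0022 + 0.0068 + 0.0133 + 0.0255 + 0.0418 + 0.0605 + 0.0866 + 0.1179 + 0.1494 + 0.1826 = 0.6866
G = 1 − 0.6866 = 0.3134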